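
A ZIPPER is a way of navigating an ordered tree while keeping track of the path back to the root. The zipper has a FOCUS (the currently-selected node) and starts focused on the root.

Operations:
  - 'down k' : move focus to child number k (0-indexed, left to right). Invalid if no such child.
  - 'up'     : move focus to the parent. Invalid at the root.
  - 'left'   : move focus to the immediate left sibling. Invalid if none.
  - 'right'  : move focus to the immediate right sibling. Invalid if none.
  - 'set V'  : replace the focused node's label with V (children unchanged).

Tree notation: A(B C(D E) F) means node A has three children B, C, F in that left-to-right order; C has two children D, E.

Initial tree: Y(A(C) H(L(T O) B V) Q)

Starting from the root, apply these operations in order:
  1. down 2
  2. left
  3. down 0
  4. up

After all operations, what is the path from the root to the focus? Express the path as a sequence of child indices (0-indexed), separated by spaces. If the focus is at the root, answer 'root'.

Answer: 1

Derivation:
Step 1 (down 2): focus=Q path=2 depth=1 children=[] left=['A', 'H'] right=[] parent=Y
Step 2 (left): focus=H path=1 depth=1 children=['L', 'B', 'V'] left=['A'] right=['Q'] parent=Y
Step 3 (down 0): focus=L path=1/0 depth=2 children=['T', 'O'] left=[] right=['B', 'V'] parent=H
Step 4 (up): focus=H path=1 depth=1 children=['L', 'B', 'V'] left=['A'] right=['Q'] parent=Y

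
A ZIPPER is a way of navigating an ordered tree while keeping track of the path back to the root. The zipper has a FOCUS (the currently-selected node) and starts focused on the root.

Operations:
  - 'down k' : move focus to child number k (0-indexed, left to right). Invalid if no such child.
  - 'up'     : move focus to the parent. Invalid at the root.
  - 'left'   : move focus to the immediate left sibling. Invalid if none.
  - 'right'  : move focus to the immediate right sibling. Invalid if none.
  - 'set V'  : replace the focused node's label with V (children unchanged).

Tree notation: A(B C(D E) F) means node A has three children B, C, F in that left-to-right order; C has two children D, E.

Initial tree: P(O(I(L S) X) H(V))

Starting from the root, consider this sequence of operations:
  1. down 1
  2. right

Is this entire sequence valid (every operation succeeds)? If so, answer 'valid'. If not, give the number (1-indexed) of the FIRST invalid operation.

Answer: 2

Derivation:
Step 1 (down 1): focus=H path=1 depth=1 children=['V'] left=['O'] right=[] parent=P
Step 2 (right): INVALID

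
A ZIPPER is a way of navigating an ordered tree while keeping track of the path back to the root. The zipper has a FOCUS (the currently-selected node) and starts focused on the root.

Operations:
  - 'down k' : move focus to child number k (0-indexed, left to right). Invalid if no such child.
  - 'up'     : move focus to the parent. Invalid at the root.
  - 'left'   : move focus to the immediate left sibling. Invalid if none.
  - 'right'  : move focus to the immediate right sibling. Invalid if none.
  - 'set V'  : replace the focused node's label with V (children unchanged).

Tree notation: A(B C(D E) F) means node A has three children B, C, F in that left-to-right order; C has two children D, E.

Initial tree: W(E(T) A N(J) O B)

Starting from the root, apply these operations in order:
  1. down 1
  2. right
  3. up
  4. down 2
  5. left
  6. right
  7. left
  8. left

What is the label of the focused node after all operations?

Answer: E

Derivation:
Step 1 (down 1): focus=A path=1 depth=1 children=[] left=['E'] right=['N', 'O', 'B'] parent=W
Step 2 (right): focus=N path=2 depth=1 children=['J'] left=['E', 'A'] right=['O', 'B'] parent=W
Step 3 (up): focus=W path=root depth=0 children=['E', 'A', 'N', 'O', 'B'] (at root)
Step 4 (down 2): focus=N path=2 depth=1 children=['J'] left=['E', 'A'] right=['O', 'B'] parent=W
Step 5 (left): focus=A path=1 depth=1 children=[] left=['E'] right=['N', 'O', 'B'] parent=W
Step 6 (right): focus=N path=2 depth=1 children=['J'] left=['E', 'A'] right=['O', 'B'] parent=W
Step 7 (left): focus=A path=1 depth=1 children=[] left=['E'] right=['N', 'O', 'B'] parent=W
Step 8 (left): focus=E path=0 depth=1 children=['T'] left=[] right=['A', 'N', 'O', 'B'] parent=W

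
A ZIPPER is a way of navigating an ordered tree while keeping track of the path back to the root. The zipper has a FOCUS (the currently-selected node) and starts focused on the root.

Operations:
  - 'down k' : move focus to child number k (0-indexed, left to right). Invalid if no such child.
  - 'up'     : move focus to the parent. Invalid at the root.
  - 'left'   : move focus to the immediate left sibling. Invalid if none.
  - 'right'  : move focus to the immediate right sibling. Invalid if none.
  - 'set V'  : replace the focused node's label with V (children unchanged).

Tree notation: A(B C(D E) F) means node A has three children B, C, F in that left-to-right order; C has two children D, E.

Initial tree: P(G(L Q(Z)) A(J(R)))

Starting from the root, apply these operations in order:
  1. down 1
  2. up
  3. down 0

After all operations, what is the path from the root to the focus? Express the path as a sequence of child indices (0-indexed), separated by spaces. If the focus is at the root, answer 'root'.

Answer: 0

Derivation:
Step 1 (down 1): focus=A path=1 depth=1 children=['J'] left=['G'] right=[] parent=P
Step 2 (up): focus=P path=root depth=0 children=['G', 'A'] (at root)
Step 3 (down 0): focus=G path=0 depth=1 children=['L', 'Q'] left=[] right=['A'] parent=P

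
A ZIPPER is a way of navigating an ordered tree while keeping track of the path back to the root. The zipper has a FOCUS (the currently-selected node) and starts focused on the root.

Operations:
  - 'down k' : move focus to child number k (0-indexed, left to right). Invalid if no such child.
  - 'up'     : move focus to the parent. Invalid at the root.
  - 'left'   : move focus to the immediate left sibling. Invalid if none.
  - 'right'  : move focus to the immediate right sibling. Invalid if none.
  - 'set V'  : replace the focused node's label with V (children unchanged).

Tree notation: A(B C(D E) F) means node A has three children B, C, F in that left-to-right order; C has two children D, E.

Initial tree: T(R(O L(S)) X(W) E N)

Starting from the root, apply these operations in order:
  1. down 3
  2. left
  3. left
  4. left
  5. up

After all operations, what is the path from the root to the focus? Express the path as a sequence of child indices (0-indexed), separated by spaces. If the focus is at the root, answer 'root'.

Answer: root

Derivation:
Step 1 (down 3): focus=N path=3 depth=1 children=[] left=['R', 'X', 'E'] right=[] parent=T
Step 2 (left): focus=E path=2 depth=1 children=[] left=['R', 'X'] right=['N'] parent=T
Step 3 (left): focus=X path=1 depth=1 children=['W'] left=['R'] right=['E', 'N'] parent=T
Step 4 (left): focus=R path=0 depth=1 children=['O', 'L'] left=[] right=['X', 'E', 'N'] parent=T
Step 5 (up): focus=T path=root depth=0 children=['R', 'X', 'E', 'N'] (at root)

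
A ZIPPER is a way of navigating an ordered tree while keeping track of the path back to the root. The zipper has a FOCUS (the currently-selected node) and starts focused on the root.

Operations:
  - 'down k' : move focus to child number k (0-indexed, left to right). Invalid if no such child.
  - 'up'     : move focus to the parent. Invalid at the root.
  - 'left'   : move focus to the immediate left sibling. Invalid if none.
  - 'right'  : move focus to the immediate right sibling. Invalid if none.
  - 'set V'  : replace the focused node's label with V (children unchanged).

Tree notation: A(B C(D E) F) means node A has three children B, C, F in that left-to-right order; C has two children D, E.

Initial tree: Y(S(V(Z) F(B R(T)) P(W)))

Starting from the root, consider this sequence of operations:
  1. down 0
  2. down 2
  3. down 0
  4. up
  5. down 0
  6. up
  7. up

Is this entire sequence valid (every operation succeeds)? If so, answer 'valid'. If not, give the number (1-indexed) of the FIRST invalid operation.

Answer: valid

Derivation:
Step 1 (down 0): focus=S path=0 depth=1 children=['V', 'F', 'P'] left=[] right=[] parent=Y
Step 2 (down 2): focus=P path=0/2 depth=2 children=['W'] left=['V', 'F'] right=[] parent=S
Step 3 (down 0): focus=W path=0/2/0 depth=3 children=[] left=[] right=[] parent=P
Step 4 (up): focus=P path=0/2 depth=2 children=['W'] left=['V', 'F'] right=[] parent=S
Step 5 (down 0): focus=W path=0/2/0 depth=3 children=[] left=[] right=[] parent=P
Step 6 (up): focus=P path=0/2 depth=2 children=['W'] left=['V', 'F'] right=[] parent=S
Step 7 (up): focus=S path=0 depth=1 children=['V', 'F', 'P'] left=[] right=[] parent=Y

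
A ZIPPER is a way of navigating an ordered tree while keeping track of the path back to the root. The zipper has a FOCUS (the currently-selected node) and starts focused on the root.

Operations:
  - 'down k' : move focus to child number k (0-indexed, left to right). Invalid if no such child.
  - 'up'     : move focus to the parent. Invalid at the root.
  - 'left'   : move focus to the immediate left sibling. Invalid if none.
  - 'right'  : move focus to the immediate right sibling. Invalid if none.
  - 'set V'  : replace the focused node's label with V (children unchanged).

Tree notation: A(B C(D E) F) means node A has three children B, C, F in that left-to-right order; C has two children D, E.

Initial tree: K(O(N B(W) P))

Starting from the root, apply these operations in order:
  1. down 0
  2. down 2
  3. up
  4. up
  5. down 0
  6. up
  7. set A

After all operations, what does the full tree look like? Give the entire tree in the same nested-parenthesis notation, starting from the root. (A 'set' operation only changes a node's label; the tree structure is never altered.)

Step 1 (down 0): focus=O path=0 depth=1 children=['N', 'B', 'P'] left=[] right=[] parent=K
Step 2 (down 2): focus=P path=0/2 depth=2 children=[] left=['N', 'B'] right=[] parent=O
Step 3 (up): focus=O path=0 depth=1 children=['N', 'B', 'P'] left=[] right=[] parent=K
Step 4 (up): focus=K path=root depth=0 children=['O'] (at root)
Step 5 (down 0): focus=O path=0 depth=1 children=['N', 'B', 'P'] left=[] right=[] parent=K
Step 6 (up): focus=K path=root depth=0 children=['O'] (at root)
Step 7 (set A): focus=A path=root depth=0 children=['O'] (at root)

Answer: A(O(N B(W) P))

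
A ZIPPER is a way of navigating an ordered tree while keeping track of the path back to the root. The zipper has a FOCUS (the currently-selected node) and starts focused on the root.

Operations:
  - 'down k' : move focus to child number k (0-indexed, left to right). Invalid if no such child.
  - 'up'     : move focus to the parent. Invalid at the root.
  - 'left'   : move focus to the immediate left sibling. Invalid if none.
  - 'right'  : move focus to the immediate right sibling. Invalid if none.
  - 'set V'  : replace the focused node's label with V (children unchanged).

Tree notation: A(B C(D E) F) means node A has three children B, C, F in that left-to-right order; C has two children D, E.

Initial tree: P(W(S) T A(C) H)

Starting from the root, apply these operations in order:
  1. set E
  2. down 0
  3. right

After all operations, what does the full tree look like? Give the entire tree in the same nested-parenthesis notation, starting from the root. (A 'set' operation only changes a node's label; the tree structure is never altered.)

Step 1 (set E): focus=E path=root depth=0 children=['W', 'T', 'A', 'H'] (at root)
Step 2 (down 0): focus=W path=0 depth=1 children=['S'] left=[] right=['T', 'A', 'H'] parent=E
Step 3 (right): focus=T path=1 depth=1 children=[] left=['W'] right=['A', 'H'] parent=E

Answer: E(W(S) T A(C) H)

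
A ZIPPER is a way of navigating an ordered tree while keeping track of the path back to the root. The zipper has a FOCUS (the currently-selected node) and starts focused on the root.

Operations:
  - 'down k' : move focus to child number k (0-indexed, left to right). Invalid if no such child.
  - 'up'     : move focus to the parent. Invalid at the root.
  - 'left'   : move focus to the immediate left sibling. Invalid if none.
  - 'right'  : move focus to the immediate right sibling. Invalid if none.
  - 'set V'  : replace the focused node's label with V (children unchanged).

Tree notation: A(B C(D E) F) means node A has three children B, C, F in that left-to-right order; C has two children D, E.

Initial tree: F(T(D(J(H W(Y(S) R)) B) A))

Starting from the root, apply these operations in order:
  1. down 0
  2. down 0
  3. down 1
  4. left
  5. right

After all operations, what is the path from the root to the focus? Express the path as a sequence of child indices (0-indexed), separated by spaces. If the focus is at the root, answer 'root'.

Answer: 0 0 1

Derivation:
Step 1 (down 0): focus=T path=0 depth=1 children=['D', 'A'] left=[] right=[] parent=F
Step 2 (down 0): focus=D path=0/0 depth=2 children=['J', 'B'] left=[] right=['A'] parent=T
Step 3 (down 1): focus=B path=0/0/1 depth=3 children=[] left=['J'] right=[] parent=D
Step 4 (left): focus=J path=0/0/0 depth=3 children=['H', 'W'] left=[] right=['B'] parent=D
Step 5 (right): focus=B path=0/0/1 depth=3 children=[] left=['J'] right=[] parent=D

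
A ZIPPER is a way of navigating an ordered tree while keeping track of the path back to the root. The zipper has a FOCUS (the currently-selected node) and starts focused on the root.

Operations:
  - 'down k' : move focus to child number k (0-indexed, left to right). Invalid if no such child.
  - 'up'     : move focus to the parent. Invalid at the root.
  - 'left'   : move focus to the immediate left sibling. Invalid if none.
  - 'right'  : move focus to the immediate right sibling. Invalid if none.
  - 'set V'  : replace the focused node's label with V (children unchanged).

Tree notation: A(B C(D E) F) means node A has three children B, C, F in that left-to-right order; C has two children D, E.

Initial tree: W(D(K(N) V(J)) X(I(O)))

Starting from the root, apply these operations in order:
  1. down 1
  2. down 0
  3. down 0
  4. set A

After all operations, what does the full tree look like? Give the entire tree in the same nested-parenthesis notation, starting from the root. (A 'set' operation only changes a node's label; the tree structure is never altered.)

Step 1 (down 1): focus=X path=1 depth=1 children=['I'] left=['D'] right=[] parent=W
Step 2 (down 0): focus=I path=1/0 depth=2 children=['O'] left=[] right=[] parent=X
Step 3 (down 0): focus=O path=1/0/0 depth=3 children=[] left=[] right=[] parent=I
Step 4 (set A): focus=A path=1/0/0 depth=3 children=[] left=[] right=[] parent=I

Answer: W(D(K(N) V(J)) X(I(A)))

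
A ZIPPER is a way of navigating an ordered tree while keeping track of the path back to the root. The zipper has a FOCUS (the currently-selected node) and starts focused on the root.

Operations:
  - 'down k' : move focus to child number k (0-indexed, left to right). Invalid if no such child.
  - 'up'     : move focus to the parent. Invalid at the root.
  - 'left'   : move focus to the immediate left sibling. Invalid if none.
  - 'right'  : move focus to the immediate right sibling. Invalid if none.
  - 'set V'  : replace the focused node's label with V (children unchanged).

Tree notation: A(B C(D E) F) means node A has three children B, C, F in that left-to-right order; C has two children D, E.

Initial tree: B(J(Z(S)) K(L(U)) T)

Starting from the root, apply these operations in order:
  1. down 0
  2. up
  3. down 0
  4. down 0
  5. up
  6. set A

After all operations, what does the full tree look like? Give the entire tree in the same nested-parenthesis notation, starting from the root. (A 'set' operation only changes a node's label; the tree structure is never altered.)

Answer: B(A(Z(S)) K(L(U)) T)

Derivation:
Step 1 (down 0): focus=J path=0 depth=1 children=['Z'] left=[] right=['K', 'T'] parent=B
Step 2 (up): focus=B path=root depth=0 children=['J', 'K', 'T'] (at root)
Step 3 (down 0): focus=J path=0 depth=1 children=['Z'] left=[] right=['K', 'T'] parent=B
Step 4 (down 0): focus=Z path=0/0 depth=2 children=['S'] left=[] right=[] parent=J
Step 5 (up): focus=J path=0 depth=1 children=['Z'] left=[] right=['K', 'T'] parent=B
Step 6 (set A): focus=A path=0 depth=1 children=['Z'] left=[] right=['K', 'T'] parent=B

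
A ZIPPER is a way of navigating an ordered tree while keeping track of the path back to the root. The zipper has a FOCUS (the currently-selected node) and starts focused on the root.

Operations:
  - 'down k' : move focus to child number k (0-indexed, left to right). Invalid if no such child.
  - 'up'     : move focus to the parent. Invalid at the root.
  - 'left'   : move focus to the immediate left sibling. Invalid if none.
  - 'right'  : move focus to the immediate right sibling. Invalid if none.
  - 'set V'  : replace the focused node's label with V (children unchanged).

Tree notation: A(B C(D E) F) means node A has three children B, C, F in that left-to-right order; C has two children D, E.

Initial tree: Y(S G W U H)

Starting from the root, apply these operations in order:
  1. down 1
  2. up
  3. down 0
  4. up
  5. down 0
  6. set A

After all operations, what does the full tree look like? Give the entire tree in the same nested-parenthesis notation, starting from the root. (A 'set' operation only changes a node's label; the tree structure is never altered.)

Step 1 (down 1): focus=G path=1 depth=1 children=[] left=['S'] right=['W', 'U', 'H'] parent=Y
Step 2 (up): focus=Y path=root depth=0 children=['S', 'G', 'W', 'U', 'H'] (at root)
Step 3 (down 0): focus=S path=0 depth=1 children=[] left=[] right=['G', 'W', 'U', 'H'] parent=Y
Step 4 (up): focus=Y path=root depth=0 children=['S', 'G', 'W', 'U', 'H'] (at root)
Step 5 (down 0): focus=S path=0 depth=1 children=[] left=[] right=['G', 'W', 'U', 'H'] parent=Y
Step 6 (set A): focus=A path=0 depth=1 children=[] left=[] right=['G', 'W', 'U', 'H'] parent=Y

Answer: Y(A G W U H)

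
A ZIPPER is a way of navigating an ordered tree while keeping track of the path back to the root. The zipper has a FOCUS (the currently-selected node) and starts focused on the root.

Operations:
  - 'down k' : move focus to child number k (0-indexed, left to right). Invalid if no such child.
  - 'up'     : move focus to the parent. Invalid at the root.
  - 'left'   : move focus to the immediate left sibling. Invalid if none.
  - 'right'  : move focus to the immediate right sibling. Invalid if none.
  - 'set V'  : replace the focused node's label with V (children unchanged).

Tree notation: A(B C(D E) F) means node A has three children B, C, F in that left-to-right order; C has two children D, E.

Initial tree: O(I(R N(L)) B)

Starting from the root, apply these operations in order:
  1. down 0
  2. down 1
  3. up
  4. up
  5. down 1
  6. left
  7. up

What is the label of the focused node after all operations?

Step 1 (down 0): focus=I path=0 depth=1 children=['R', 'N'] left=[] right=['B'] parent=O
Step 2 (down 1): focus=N path=0/1 depth=2 children=['L'] left=['R'] right=[] parent=I
Step 3 (up): focus=I path=0 depth=1 children=['R', 'N'] left=[] right=['B'] parent=O
Step 4 (up): focus=O path=root depth=0 children=['I', 'B'] (at root)
Step 5 (down 1): focus=B path=1 depth=1 children=[] left=['I'] right=[] parent=O
Step 6 (left): focus=I path=0 depth=1 children=['R', 'N'] left=[] right=['B'] parent=O
Step 7 (up): focus=O path=root depth=0 children=['I', 'B'] (at root)

Answer: O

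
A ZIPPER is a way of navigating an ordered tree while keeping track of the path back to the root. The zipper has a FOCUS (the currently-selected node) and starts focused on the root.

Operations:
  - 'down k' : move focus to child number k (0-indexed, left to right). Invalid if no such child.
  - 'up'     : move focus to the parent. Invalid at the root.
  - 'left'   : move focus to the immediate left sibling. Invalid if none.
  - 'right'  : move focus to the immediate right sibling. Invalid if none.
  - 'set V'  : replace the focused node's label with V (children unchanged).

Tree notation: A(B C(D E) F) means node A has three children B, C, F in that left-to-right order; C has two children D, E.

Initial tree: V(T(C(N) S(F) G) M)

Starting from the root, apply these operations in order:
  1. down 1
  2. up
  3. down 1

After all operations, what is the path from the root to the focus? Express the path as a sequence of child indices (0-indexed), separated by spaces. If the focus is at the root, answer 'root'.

Answer: 1

Derivation:
Step 1 (down 1): focus=M path=1 depth=1 children=[] left=['T'] right=[] parent=V
Step 2 (up): focus=V path=root depth=0 children=['T', 'M'] (at root)
Step 3 (down 1): focus=M path=1 depth=1 children=[] left=['T'] right=[] parent=V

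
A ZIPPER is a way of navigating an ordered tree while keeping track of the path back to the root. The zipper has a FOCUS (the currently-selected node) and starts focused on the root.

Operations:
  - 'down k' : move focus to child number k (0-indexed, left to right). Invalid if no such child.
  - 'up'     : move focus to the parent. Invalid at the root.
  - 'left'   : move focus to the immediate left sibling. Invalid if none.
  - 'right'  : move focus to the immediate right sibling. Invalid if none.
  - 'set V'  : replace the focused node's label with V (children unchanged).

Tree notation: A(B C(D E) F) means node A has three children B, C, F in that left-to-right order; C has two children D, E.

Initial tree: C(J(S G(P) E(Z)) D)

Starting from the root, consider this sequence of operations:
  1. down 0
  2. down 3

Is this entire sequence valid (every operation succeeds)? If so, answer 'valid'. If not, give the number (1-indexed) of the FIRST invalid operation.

Step 1 (down 0): focus=J path=0 depth=1 children=['S', 'G', 'E'] left=[] right=['D'] parent=C
Step 2 (down 3): INVALID

Answer: 2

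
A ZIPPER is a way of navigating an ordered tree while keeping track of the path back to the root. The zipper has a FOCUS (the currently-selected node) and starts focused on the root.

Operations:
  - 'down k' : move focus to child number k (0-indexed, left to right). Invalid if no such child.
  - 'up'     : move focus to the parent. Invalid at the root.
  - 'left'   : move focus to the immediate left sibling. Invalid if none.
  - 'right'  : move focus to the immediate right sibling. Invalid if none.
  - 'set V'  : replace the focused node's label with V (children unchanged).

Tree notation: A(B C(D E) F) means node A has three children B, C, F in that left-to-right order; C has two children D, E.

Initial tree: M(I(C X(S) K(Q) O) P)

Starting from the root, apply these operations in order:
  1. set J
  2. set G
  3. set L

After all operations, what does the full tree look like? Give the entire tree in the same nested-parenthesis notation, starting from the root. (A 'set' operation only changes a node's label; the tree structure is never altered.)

Step 1 (set J): focus=J path=root depth=0 children=['I', 'P'] (at root)
Step 2 (set G): focus=G path=root depth=0 children=['I', 'P'] (at root)
Step 3 (set L): focus=L path=root depth=0 children=['I', 'P'] (at root)

Answer: L(I(C X(S) K(Q) O) P)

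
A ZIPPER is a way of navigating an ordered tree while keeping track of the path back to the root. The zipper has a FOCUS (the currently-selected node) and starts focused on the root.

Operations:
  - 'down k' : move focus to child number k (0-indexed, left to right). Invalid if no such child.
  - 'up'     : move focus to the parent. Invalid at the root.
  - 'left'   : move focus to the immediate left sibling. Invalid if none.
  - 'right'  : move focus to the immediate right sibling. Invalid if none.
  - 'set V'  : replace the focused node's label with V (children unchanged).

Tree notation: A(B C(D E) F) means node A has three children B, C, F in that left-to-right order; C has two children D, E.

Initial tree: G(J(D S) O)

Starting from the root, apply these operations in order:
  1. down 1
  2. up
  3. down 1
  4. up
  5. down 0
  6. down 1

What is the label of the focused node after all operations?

Step 1 (down 1): focus=O path=1 depth=1 children=[] left=['J'] right=[] parent=G
Step 2 (up): focus=G path=root depth=0 children=['J', 'O'] (at root)
Step 3 (down 1): focus=O path=1 depth=1 children=[] left=['J'] right=[] parent=G
Step 4 (up): focus=G path=root depth=0 children=['J', 'O'] (at root)
Step 5 (down 0): focus=J path=0 depth=1 children=['D', 'S'] left=[] right=['O'] parent=G
Step 6 (down 1): focus=S path=0/1 depth=2 children=[] left=['D'] right=[] parent=J

Answer: S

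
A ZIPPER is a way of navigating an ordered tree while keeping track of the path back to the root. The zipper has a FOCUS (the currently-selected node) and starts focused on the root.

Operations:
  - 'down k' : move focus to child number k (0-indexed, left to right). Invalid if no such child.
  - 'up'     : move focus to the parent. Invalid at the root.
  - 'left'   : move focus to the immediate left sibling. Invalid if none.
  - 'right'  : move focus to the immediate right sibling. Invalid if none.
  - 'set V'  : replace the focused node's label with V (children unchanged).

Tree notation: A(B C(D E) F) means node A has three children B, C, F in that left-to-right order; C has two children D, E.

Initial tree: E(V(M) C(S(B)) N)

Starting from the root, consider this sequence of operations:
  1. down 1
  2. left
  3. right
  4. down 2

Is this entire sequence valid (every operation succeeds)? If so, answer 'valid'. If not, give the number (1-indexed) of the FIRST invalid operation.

Step 1 (down 1): focus=C path=1 depth=1 children=['S'] left=['V'] right=['N'] parent=E
Step 2 (left): focus=V path=0 depth=1 children=['M'] left=[] right=['C', 'N'] parent=E
Step 3 (right): focus=C path=1 depth=1 children=['S'] left=['V'] right=['N'] parent=E
Step 4 (down 2): INVALID

Answer: 4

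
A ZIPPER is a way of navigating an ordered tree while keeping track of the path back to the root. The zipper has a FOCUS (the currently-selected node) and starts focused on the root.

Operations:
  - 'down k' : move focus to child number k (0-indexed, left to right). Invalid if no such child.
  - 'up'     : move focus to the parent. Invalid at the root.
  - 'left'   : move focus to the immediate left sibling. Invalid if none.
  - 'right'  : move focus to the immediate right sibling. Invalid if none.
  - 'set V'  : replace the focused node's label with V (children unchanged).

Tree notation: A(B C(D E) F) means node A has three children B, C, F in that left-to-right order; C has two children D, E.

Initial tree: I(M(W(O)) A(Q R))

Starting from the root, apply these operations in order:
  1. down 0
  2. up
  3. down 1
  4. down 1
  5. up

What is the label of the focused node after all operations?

Step 1 (down 0): focus=M path=0 depth=1 children=['W'] left=[] right=['A'] parent=I
Step 2 (up): focus=I path=root depth=0 children=['M', 'A'] (at root)
Step 3 (down 1): focus=A path=1 depth=1 children=['Q', 'R'] left=['M'] right=[] parent=I
Step 4 (down 1): focus=R path=1/1 depth=2 children=[] left=['Q'] right=[] parent=A
Step 5 (up): focus=A path=1 depth=1 children=['Q', 'R'] left=['M'] right=[] parent=I

Answer: A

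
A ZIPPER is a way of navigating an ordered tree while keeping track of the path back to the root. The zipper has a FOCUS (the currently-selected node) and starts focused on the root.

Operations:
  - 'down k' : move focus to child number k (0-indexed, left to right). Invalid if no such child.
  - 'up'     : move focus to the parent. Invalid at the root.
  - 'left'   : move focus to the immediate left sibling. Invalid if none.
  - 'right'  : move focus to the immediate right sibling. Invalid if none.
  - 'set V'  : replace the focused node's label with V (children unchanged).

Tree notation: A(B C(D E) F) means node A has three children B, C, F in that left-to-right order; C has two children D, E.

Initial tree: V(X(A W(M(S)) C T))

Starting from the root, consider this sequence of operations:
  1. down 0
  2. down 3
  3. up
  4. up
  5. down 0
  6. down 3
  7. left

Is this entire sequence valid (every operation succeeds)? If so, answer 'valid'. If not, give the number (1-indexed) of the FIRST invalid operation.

Step 1 (down 0): focus=X path=0 depth=1 children=['A', 'W', 'C', 'T'] left=[] right=[] parent=V
Step 2 (down 3): focus=T path=0/3 depth=2 children=[] left=['A', 'W', 'C'] right=[] parent=X
Step 3 (up): focus=X path=0 depth=1 children=['A', 'W', 'C', 'T'] left=[] right=[] parent=V
Step 4 (up): focus=V path=root depth=0 children=['X'] (at root)
Step 5 (down 0): focus=X path=0 depth=1 children=['A', 'W', 'C', 'T'] left=[] right=[] parent=V
Step 6 (down 3): focus=T path=0/3 depth=2 children=[] left=['A', 'W', 'C'] right=[] parent=X
Step 7 (left): focus=C path=0/2 depth=2 children=[] left=['A', 'W'] right=['T'] parent=X

Answer: valid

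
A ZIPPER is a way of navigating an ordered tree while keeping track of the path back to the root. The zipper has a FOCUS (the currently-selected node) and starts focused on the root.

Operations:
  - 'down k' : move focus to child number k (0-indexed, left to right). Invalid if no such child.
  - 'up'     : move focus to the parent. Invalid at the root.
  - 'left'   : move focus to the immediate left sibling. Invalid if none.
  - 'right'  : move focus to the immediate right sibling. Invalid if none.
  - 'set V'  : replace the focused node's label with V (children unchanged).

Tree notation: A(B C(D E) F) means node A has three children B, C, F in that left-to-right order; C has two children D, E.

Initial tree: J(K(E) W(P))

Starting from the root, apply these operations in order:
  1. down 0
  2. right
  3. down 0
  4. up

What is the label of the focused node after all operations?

Step 1 (down 0): focus=K path=0 depth=1 children=['E'] left=[] right=['W'] parent=J
Step 2 (right): focus=W path=1 depth=1 children=['P'] left=['K'] right=[] parent=J
Step 3 (down 0): focus=P path=1/0 depth=2 children=[] left=[] right=[] parent=W
Step 4 (up): focus=W path=1 depth=1 children=['P'] left=['K'] right=[] parent=J

Answer: W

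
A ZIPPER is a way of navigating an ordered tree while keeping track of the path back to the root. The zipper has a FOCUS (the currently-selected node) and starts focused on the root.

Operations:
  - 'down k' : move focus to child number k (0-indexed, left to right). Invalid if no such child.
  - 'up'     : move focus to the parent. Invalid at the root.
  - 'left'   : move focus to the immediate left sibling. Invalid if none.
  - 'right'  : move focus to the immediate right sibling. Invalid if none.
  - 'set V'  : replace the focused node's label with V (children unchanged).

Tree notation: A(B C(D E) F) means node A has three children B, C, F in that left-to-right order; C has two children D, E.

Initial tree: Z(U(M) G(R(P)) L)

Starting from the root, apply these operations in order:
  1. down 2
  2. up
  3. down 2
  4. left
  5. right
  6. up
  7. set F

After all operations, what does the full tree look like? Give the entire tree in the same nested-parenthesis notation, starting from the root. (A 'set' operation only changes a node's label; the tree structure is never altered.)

Step 1 (down 2): focus=L path=2 depth=1 children=[] left=['U', 'G'] right=[] parent=Z
Step 2 (up): focus=Z path=root depth=0 children=['U', 'G', 'L'] (at root)
Step 3 (down 2): focus=L path=2 depth=1 children=[] left=['U', 'G'] right=[] parent=Z
Step 4 (left): focus=G path=1 depth=1 children=['R'] left=['U'] right=['L'] parent=Z
Step 5 (right): focus=L path=2 depth=1 children=[] left=['U', 'G'] right=[] parent=Z
Step 6 (up): focus=Z path=root depth=0 children=['U', 'G', 'L'] (at root)
Step 7 (set F): focus=F path=root depth=0 children=['U', 'G', 'L'] (at root)

Answer: F(U(M) G(R(P)) L)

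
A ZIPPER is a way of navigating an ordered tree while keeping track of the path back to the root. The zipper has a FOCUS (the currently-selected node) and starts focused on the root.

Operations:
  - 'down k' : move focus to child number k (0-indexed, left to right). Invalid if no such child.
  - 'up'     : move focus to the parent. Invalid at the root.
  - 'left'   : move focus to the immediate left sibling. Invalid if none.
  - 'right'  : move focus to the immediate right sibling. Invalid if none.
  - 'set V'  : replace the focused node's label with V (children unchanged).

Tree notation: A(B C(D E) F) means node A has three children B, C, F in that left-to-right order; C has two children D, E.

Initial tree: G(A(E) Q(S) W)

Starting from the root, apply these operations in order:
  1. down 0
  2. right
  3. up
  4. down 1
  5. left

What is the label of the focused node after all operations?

Step 1 (down 0): focus=A path=0 depth=1 children=['E'] left=[] right=['Q', 'W'] parent=G
Step 2 (right): focus=Q path=1 depth=1 children=['S'] left=['A'] right=['W'] parent=G
Step 3 (up): focus=G path=root depth=0 children=['A', 'Q', 'W'] (at root)
Step 4 (down 1): focus=Q path=1 depth=1 children=['S'] left=['A'] right=['W'] parent=G
Step 5 (left): focus=A path=0 depth=1 children=['E'] left=[] right=['Q', 'W'] parent=G

Answer: A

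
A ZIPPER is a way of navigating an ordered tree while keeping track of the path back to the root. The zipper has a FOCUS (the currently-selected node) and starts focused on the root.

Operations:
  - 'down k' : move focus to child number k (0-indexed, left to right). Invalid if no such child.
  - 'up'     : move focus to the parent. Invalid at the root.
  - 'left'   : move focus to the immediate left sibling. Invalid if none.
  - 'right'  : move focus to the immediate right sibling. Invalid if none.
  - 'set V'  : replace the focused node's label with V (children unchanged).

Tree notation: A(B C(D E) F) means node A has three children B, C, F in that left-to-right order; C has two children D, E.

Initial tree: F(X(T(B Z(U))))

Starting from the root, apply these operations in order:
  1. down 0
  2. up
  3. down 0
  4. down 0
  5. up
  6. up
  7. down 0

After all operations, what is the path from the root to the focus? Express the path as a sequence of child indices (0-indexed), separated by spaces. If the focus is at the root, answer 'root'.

Answer: 0

Derivation:
Step 1 (down 0): focus=X path=0 depth=1 children=['T'] left=[] right=[] parent=F
Step 2 (up): focus=F path=root depth=0 children=['X'] (at root)
Step 3 (down 0): focus=X path=0 depth=1 children=['T'] left=[] right=[] parent=F
Step 4 (down 0): focus=T path=0/0 depth=2 children=['B', 'Z'] left=[] right=[] parent=X
Step 5 (up): focus=X path=0 depth=1 children=['T'] left=[] right=[] parent=F
Step 6 (up): focus=F path=root depth=0 children=['X'] (at root)
Step 7 (down 0): focus=X path=0 depth=1 children=['T'] left=[] right=[] parent=F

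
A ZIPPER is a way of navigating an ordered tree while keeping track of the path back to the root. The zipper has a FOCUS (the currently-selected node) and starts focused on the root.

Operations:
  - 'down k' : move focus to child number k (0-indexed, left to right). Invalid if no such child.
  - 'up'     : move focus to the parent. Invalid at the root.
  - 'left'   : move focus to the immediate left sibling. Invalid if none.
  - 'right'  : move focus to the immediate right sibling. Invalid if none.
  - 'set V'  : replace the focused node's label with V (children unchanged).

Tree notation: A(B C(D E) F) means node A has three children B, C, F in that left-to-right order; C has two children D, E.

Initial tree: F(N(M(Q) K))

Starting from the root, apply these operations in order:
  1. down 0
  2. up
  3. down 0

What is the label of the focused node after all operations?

Step 1 (down 0): focus=N path=0 depth=1 children=['M', 'K'] left=[] right=[] parent=F
Step 2 (up): focus=F path=root depth=0 children=['N'] (at root)
Step 3 (down 0): focus=N path=0 depth=1 children=['M', 'K'] left=[] right=[] parent=F

Answer: N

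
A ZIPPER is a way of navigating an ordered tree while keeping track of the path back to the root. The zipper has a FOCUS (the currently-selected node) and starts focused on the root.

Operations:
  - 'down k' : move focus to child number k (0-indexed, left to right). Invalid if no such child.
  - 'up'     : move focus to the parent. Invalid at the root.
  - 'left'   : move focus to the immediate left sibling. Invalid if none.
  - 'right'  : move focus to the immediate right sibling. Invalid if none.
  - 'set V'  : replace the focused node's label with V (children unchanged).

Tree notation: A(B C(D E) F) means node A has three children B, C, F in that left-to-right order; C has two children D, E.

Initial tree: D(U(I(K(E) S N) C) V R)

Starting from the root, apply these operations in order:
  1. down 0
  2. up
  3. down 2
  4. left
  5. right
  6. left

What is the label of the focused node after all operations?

Step 1 (down 0): focus=U path=0 depth=1 children=['I', 'C'] left=[] right=['V', 'R'] parent=D
Step 2 (up): focus=D path=root depth=0 children=['U', 'V', 'R'] (at root)
Step 3 (down 2): focus=R path=2 depth=1 children=[] left=['U', 'V'] right=[] parent=D
Step 4 (left): focus=V path=1 depth=1 children=[] left=['U'] right=['R'] parent=D
Step 5 (right): focus=R path=2 depth=1 children=[] left=['U', 'V'] right=[] parent=D
Step 6 (left): focus=V path=1 depth=1 children=[] left=['U'] right=['R'] parent=D

Answer: V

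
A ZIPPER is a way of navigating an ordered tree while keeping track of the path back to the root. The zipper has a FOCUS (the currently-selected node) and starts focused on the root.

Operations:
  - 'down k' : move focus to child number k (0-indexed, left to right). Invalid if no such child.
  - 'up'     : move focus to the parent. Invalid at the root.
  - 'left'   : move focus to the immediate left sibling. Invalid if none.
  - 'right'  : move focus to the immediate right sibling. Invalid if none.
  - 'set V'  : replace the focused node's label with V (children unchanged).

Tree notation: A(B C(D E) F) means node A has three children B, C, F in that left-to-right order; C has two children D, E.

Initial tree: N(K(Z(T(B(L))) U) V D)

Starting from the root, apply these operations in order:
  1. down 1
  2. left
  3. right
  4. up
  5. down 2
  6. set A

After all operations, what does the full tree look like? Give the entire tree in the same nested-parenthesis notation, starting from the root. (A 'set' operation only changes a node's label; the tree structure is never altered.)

Step 1 (down 1): focus=V path=1 depth=1 children=[] left=['K'] right=['D'] parent=N
Step 2 (left): focus=K path=0 depth=1 children=['Z', 'U'] left=[] right=['V', 'D'] parent=N
Step 3 (right): focus=V path=1 depth=1 children=[] left=['K'] right=['D'] parent=N
Step 4 (up): focus=N path=root depth=0 children=['K', 'V', 'D'] (at root)
Step 5 (down 2): focus=D path=2 depth=1 children=[] left=['K', 'V'] right=[] parent=N
Step 6 (set A): focus=A path=2 depth=1 children=[] left=['K', 'V'] right=[] parent=N

Answer: N(K(Z(T(B(L))) U) V A)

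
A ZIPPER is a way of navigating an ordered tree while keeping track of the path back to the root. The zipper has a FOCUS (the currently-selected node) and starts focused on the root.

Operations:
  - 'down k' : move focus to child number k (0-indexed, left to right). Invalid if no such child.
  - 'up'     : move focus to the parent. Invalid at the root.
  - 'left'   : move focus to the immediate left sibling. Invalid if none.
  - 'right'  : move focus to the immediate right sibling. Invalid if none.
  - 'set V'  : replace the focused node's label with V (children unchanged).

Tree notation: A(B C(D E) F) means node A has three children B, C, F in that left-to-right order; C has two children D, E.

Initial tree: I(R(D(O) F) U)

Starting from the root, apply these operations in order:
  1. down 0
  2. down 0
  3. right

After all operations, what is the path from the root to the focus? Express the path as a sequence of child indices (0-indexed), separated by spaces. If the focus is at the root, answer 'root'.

Answer: 0 1

Derivation:
Step 1 (down 0): focus=R path=0 depth=1 children=['D', 'F'] left=[] right=['U'] parent=I
Step 2 (down 0): focus=D path=0/0 depth=2 children=['O'] left=[] right=['F'] parent=R
Step 3 (right): focus=F path=0/1 depth=2 children=[] left=['D'] right=[] parent=R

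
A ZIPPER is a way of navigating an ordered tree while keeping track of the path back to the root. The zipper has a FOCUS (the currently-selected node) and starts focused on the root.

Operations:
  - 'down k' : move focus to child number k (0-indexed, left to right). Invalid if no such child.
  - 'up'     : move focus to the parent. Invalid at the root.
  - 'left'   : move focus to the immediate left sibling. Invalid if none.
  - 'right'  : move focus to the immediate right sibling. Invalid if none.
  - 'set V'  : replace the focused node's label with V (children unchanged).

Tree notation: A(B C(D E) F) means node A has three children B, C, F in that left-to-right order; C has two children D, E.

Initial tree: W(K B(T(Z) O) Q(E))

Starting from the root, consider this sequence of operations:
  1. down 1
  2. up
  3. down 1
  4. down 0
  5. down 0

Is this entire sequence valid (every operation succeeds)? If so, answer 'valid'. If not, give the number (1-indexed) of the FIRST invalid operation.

Step 1 (down 1): focus=B path=1 depth=1 children=['T', 'O'] left=['K'] right=['Q'] parent=W
Step 2 (up): focus=W path=root depth=0 children=['K', 'B', 'Q'] (at root)
Step 3 (down 1): focus=B path=1 depth=1 children=['T', 'O'] left=['K'] right=['Q'] parent=W
Step 4 (down 0): focus=T path=1/0 depth=2 children=['Z'] left=[] right=['O'] parent=B
Step 5 (down 0): focus=Z path=1/0/0 depth=3 children=[] left=[] right=[] parent=T

Answer: valid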